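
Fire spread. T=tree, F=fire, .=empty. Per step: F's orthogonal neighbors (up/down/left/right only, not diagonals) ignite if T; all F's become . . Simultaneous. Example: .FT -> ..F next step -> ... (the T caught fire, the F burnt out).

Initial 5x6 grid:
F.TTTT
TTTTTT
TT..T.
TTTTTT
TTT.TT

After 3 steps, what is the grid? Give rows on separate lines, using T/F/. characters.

Step 1: 1 trees catch fire, 1 burn out
  ..TTTT
  FTTTTT
  TT..T.
  TTTTTT
  TTT.TT
Step 2: 2 trees catch fire, 1 burn out
  ..TTTT
  .FTTTT
  FT..T.
  TTTTTT
  TTT.TT
Step 3: 3 trees catch fire, 2 burn out
  ..TTTT
  ..FTTT
  .F..T.
  FTTTTT
  TTT.TT

..TTTT
..FTTT
.F..T.
FTTTTT
TTT.TT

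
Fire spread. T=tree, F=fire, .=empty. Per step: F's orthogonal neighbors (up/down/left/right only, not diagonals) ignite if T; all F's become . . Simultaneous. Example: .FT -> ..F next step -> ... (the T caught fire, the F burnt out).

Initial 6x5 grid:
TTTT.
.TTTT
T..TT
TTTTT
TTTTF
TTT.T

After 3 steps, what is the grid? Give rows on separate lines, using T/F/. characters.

Step 1: 3 trees catch fire, 1 burn out
  TTTT.
  .TTTT
  T..TT
  TTTTF
  TTTF.
  TTT.F
Step 2: 3 trees catch fire, 3 burn out
  TTTT.
  .TTTT
  T..TF
  TTTF.
  TTF..
  TTT..
Step 3: 5 trees catch fire, 3 burn out
  TTTT.
  .TTTF
  T..F.
  TTF..
  TF...
  TTF..

TTTT.
.TTTF
T..F.
TTF..
TF...
TTF..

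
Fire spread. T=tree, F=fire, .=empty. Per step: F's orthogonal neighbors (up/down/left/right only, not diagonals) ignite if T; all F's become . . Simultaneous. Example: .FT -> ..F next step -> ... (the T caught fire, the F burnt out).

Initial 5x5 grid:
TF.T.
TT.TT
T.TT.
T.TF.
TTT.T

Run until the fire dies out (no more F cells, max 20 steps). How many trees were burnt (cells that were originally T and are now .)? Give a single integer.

Answer: 14

Derivation:
Step 1: +4 fires, +2 burnt (F count now 4)
Step 2: +4 fires, +4 burnt (F count now 4)
Step 3: +4 fires, +4 burnt (F count now 4)
Step 4: +2 fires, +4 burnt (F count now 2)
Step 5: +0 fires, +2 burnt (F count now 0)
Fire out after step 5
Initially T: 15, now '.': 24
Total burnt (originally-T cells now '.'): 14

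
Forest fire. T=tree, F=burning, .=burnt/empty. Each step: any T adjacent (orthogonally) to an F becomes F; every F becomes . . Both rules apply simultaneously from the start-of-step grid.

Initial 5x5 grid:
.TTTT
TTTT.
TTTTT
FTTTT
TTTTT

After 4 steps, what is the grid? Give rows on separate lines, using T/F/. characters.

Step 1: 3 trees catch fire, 1 burn out
  .TTTT
  TTTT.
  FTTTT
  .FTTT
  FTTTT
Step 2: 4 trees catch fire, 3 burn out
  .TTTT
  FTTT.
  .FTTT
  ..FTT
  .FTTT
Step 3: 4 trees catch fire, 4 burn out
  .TTTT
  .FTT.
  ..FTT
  ...FT
  ..FTT
Step 4: 5 trees catch fire, 4 burn out
  .FTTT
  ..FT.
  ...FT
  ....F
  ...FT

.FTTT
..FT.
...FT
....F
...FT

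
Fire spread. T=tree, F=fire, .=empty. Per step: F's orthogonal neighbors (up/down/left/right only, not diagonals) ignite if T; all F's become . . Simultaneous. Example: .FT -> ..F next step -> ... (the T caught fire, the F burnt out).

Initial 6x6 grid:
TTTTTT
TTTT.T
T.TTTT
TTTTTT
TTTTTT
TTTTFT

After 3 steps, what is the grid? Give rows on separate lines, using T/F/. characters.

Step 1: 3 trees catch fire, 1 burn out
  TTTTTT
  TTTT.T
  T.TTTT
  TTTTTT
  TTTTFT
  TTTF.F
Step 2: 4 trees catch fire, 3 burn out
  TTTTTT
  TTTT.T
  T.TTTT
  TTTTFT
  TTTF.F
  TTF...
Step 3: 5 trees catch fire, 4 burn out
  TTTTTT
  TTTT.T
  T.TTFT
  TTTF.F
  TTF...
  TF....

TTTTTT
TTTT.T
T.TTFT
TTTF.F
TTF...
TF....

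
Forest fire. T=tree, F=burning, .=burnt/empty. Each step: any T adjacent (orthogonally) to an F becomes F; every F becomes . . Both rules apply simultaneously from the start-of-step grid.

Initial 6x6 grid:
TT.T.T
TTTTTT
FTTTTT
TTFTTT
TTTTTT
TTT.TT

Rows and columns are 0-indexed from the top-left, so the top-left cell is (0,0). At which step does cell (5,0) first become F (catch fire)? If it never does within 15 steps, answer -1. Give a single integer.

Step 1: cell (5,0)='T' (+7 fires, +2 burnt)
Step 2: cell (5,0)='T' (+9 fires, +7 burnt)
Step 3: cell (5,0)='F' (+7 fires, +9 burnt)
  -> target ignites at step 3
Step 4: cell (5,0)='.' (+5 fires, +7 burnt)
Step 5: cell (5,0)='.' (+2 fires, +5 burnt)
Step 6: cell (5,0)='.' (+1 fires, +2 burnt)
Step 7: cell (5,0)='.' (+0 fires, +1 burnt)
  fire out at step 7

3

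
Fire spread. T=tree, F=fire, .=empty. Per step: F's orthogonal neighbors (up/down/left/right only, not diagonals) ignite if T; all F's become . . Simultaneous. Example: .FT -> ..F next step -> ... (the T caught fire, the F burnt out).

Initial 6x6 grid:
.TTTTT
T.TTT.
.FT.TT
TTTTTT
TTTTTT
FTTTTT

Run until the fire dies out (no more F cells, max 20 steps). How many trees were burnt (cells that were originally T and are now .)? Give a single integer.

Step 1: +4 fires, +2 burnt (F count now 4)
Step 2: +5 fires, +4 burnt (F count now 5)
Step 3: +5 fires, +5 burnt (F count now 5)
Step 4: +6 fires, +5 burnt (F count now 6)
Step 5: +5 fires, +6 burnt (F count now 5)
Step 6: +3 fires, +5 burnt (F count now 3)
Step 7: +0 fires, +3 burnt (F count now 0)
Fire out after step 7
Initially T: 29, now '.': 35
Total burnt (originally-T cells now '.'): 28

Answer: 28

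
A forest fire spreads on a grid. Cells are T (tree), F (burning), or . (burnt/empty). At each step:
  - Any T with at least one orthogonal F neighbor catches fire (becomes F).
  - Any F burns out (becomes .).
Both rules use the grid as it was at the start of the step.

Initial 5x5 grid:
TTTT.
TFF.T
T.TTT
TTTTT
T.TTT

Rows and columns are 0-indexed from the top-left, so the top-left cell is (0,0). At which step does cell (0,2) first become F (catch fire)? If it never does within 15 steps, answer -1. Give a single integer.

Step 1: cell (0,2)='F' (+4 fires, +2 burnt)
  -> target ignites at step 1
Step 2: cell (0,2)='.' (+5 fires, +4 burnt)
Step 3: cell (0,2)='.' (+5 fires, +5 burnt)
Step 4: cell (0,2)='.' (+4 fires, +5 burnt)
Step 5: cell (0,2)='.' (+1 fires, +4 burnt)
Step 6: cell (0,2)='.' (+0 fires, +1 burnt)
  fire out at step 6

1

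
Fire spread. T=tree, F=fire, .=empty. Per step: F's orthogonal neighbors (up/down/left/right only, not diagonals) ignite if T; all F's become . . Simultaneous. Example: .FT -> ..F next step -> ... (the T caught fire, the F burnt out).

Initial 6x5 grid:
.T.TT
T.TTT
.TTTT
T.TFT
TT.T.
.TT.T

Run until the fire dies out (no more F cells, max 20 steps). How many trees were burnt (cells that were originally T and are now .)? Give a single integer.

Step 1: +4 fires, +1 burnt (F count now 4)
Step 2: +3 fires, +4 burnt (F count now 3)
Step 3: +4 fires, +3 burnt (F count now 4)
Step 4: +1 fires, +4 burnt (F count now 1)
Step 5: +0 fires, +1 burnt (F count now 0)
Fire out after step 5
Initially T: 20, now '.': 22
Total burnt (originally-T cells now '.'): 12

Answer: 12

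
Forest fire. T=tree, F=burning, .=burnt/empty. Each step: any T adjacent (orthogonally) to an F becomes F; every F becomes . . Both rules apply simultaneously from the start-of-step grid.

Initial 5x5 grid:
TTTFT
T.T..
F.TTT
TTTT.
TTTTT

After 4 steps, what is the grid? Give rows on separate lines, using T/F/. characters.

Step 1: 4 trees catch fire, 2 burn out
  TTF.F
  F.T..
  ..TTT
  FTTT.
  TTTTT
Step 2: 5 trees catch fire, 4 burn out
  FF...
  ..F..
  ..TTT
  .FTT.
  FTTTT
Step 3: 3 trees catch fire, 5 burn out
  .....
  .....
  ..FTT
  ..FT.
  .FTTT
Step 4: 3 trees catch fire, 3 burn out
  .....
  .....
  ...FT
  ...F.
  ..FTT

.....
.....
...FT
...F.
..FTT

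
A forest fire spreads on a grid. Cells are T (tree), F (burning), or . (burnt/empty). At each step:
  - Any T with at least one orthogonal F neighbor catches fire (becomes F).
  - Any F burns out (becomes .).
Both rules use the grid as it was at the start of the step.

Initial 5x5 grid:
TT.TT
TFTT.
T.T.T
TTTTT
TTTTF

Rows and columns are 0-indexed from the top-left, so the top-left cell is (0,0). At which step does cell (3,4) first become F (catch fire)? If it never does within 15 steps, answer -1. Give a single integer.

Step 1: cell (3,4)='F' (+5 fires, +2 burnt)
  -> target ignites at step 1
Step 2: cell (3,4)='.' (+7 fires, +5 burnt)
Step 3: cell (3,4)='.' (+4 fires, +7 burnt)
Step 4: cell (3,4)='.' (+3 fires, +4 burnt)
Step 5: cell (3,4)='.' (+0 fires, +3 burnt)
  fire out at step 5

1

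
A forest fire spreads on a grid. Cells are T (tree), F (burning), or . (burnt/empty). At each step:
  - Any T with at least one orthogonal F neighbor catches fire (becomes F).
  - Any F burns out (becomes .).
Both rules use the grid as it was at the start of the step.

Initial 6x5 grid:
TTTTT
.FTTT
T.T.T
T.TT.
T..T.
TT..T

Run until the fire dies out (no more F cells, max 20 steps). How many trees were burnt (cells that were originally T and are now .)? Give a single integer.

Step 1: +2 fires, +1 burnt (F count now 2)
Step 2: +4 fires, +2 burnt (F count now 4)
Step 3: +3 fires, +4 burnt (F count now 3)
Step 4: +3 fires, +3 burnt (F count now 3)
Step 5: +1 fires, +3 burnt (F count now 1)
Step 6: +0 fires, +1 burnt (F count now 0)
Fire out after step 6
Initially T: 19, now '.': 24
Total burnt (originally-T cells now '.'): 13

Answer: 13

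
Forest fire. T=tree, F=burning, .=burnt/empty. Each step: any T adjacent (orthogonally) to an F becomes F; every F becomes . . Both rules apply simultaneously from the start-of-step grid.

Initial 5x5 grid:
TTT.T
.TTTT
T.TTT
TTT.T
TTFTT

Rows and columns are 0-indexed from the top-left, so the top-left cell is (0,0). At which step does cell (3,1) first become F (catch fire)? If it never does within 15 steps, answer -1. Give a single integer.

Step 1: cell (3,1)='T' (+3 fires, +1 burnt)
Step 2: cell (3,1)='F' (+4 fires, +3 burnt)
  -> target ignites at step 2
Step 3: cell (3,1)='.' (+4 fires, +4 burnt)
Step 4: cell (3,1)='.' (+5 fires, +4 burnt)
Step 5: cell (3,1)='.' (+2 fires, +5 burnt)
Step 6: cell (3,1)='.' (+2 fires, +2 burnt)
Step 7: cell (3,1)='.' (+0 fires, +2 burnt)
  fire out at step 7

2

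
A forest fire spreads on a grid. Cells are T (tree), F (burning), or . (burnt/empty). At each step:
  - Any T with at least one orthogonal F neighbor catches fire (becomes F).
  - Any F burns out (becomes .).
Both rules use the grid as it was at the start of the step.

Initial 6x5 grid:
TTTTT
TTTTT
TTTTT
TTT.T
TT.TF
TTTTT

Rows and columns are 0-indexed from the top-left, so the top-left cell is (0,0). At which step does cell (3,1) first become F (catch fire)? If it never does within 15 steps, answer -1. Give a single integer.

Step 1: cell (3,1)='T' (+3 fires, +1 burnt)
Step 2: cell (3,1)='T' (+2 fires, +3 burnt)
Step 3: cell (3,1)='T' (+3 fires, +2 burnt)
Step 4: cell (3,1)='T' (+4 fires, +3 burnt)
Step 5: cell (3,1)='T' (+6 fires, +4 burnt)
Step 6: cell (3,1)='F' (+5 fires, +6 burnt)
  -> target ignites at step 6
Step 7: cell (3,1)='.' (+3 fires, +5 burnt)
Step 8: cell (3,1)='.' (+1 fires, +3 burnt)
Step 9: cell (3,1)='.' (+0 fires, +1 burnt)
  fire out at step 9

6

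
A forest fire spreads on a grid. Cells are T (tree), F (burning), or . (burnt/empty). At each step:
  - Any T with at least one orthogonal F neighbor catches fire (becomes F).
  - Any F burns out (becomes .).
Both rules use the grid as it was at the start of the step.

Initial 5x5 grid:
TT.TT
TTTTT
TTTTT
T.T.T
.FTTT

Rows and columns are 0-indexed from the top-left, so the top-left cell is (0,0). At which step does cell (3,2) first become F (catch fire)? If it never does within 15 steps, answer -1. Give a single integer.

Step 1: cell (3,2)='T' (+1 fires, +1 burnt)
Step 2: cell (3,2)='F' (+2 fires, +1 burnt)
  -> target ignites at step 2
Step 3: cell (3,2)='.' (+2 fires, +2 burnt)
Step 4: cell (3,2)='.' (+4 fires, +2 burnt)
Step 5: cell (3,2)='.' (+4 fires, +4 burnt)
Step 6: cell (3,2)='.' (+5 fires, +4 burnt)
Step 7: cell (3,2)='.' (+2 fires, +5 burnt)
Step 8: cell (3,2)='.' (+0 fires, +2 burnt)
  fire out at step 8

2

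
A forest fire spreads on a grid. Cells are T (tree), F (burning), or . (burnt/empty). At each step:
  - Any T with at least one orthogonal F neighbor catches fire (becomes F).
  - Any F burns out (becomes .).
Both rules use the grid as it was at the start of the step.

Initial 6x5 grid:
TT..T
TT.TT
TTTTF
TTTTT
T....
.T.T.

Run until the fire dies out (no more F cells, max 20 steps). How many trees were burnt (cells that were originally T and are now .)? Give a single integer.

Answer: 17

Derivation:
Step 1: +3 fires, +1 burnt (F count now 3)
Step 2: +4 fires, +3 burnt (F count now 4)
Step 3: +2 fires, +4 burnt (F count now 2)
Step 4: +3 fires, +2 burnt (F count now 3)
Step 5: +3 fires, +3 burnt (F count now 3)
Step 6: +2 fires, +3 burnt (F count now 2)
Step 7: +0 fires, +2 burnt (F count now 0)
Fire out after step 7
Initially T: 19, now '.': 28
Total burnt (originally-T cells now '.'): 17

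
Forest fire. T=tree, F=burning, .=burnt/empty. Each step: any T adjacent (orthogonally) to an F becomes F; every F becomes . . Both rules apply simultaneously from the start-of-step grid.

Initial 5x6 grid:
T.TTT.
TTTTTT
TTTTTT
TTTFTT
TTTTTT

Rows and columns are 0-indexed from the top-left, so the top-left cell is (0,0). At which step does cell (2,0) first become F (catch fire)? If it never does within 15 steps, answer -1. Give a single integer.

Step 1: cell (2,0)='T' (+4 fires, +1 burnt)
Step 2: cell (2,0)='T' (+7 fires, +4 burnt)
Step 3: cell (2,0)='T' (+8 fires, +7 burnt)
Step 4: cell (2,0)='F' (+6 fires, +8 burnt)
  -> target ignites at step 4
Step 5: cell (2,0)='.' (+1 fires, +6 burnt)
Step 6: cell (2,0)='.' (+1 fires, +1 burnt)
Step 7: cell (2,0)='.' (+0 fires, +1 burnt)
  fire out at step 7

4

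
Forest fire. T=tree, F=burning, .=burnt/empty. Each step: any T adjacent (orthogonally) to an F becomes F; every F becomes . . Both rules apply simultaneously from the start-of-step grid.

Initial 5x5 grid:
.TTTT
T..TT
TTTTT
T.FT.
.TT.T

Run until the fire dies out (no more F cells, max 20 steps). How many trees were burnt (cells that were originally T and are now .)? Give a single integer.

Answer: 16

Derivation:
Step 1: +3 fires, +1 burnt (F count now 3)
Step 2: +3 fires, +3 burnt (F count now 3)
Step 3: +3 fires, +3 burnt (F count now 3)
Step 4: +4 fires, +3 burnt (F count now 4)
Step 5: +2 fires, +4 burnt (F count now 2)
Step 6: +1 fires, +2 burnt (F count now 1)
Step 7: +0 fires, +1 burnt (F count now 0)
Fire out after step 7
Initially T: 17, now '.': 24
Total burnt (originally-T cells now '.'): 16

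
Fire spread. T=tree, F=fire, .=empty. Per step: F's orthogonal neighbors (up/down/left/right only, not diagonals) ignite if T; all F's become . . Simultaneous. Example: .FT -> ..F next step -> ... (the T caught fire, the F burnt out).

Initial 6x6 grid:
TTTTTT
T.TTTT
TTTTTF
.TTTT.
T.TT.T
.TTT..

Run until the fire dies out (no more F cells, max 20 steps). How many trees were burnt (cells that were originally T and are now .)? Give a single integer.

Answer: 25

Derivation:
Step 1: +2 fires, +1 burnt (F count now 2)
Step 2: +4 fires, +2 burnt (F count now 4)
Step 3: +4 fires, +4 burnt (F count now 4)
Step 4: +5 fires, +4 burnt (F count now 5)
Step 5: +5 fires, +5 burnt (F count now 5)
Step 6: +3 fires, +5 burnt (F count now 3)
Step 7: +2 fires, +3 burnt (F count now 2)
Step 8: +0 fires, +2 burnt (F count now 0)
Fire out after step 8
Initially T: 27, now '.': 34
Total burnt (originally-T cells now '.'): 25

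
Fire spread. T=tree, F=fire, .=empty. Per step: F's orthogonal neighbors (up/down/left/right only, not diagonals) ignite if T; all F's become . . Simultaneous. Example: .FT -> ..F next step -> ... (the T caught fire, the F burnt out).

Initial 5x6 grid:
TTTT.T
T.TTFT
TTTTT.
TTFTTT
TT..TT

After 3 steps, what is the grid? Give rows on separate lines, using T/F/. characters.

Step 1: 6 trees catch fire, 2 burn out
  TTTT.T
  T.TF.F
  TTFTF.
  TF.FTT
  TT..TT
Step 2: 8 trees catch fire, 6 burn out
  TTTF.F
  T.F...
  TF.F..
  F...FT
  TF..TT
Step 3: 5 trees catch fire, 8 burn out
  TTF...
  T.....
  F.....
  .....F
  F...FT

TTF...
T.....
F.....
.....F
F...FT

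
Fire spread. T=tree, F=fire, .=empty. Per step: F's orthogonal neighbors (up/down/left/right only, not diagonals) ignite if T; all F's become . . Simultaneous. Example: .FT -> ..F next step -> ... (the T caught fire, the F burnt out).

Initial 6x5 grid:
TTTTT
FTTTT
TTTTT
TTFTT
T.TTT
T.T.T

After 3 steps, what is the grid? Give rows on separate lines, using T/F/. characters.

Step 1: 7 trees catch fire, 2 burn out
  FTTTT
  .FTTT
  FTFTT
  TF.FT
  T.FTT
  T.T.T
Step 2: 8 trees catch fire, 7 burn out
  .FTTT
  ..FTT
  .F.FT
  F...F
  T..FT
  T.F.T
Step 3: 5 trees catch fire, 8 burn out
  ..FTT
  ...FT
  ....F
  .....
  F...F
  T...T

..FTT
...FT
....F
.....
F...F
T...T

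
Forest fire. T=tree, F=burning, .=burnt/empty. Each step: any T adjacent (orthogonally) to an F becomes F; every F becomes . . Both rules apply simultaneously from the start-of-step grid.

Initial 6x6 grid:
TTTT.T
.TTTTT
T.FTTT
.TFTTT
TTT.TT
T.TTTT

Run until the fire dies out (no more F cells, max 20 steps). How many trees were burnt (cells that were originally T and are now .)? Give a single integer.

Step 1: +5 fires, +2 burnt (F count now 5)
Step 2: +7 fires, +5 burnt (F count now 7)
Step 3: +8 fires, +7 burnt (F count now 8)
Step 4: +5 fires, +8 burnt (F count now 5)
Step 5: +2 fires, +5 burnt (F count now 2)
Step 6: +0 fires, +2 burnt (F count now 0)
Fire out after step 6
Initially T: 28, now '.': 35
Total burnt (originally-T cells now '.'): 27

Answer: 27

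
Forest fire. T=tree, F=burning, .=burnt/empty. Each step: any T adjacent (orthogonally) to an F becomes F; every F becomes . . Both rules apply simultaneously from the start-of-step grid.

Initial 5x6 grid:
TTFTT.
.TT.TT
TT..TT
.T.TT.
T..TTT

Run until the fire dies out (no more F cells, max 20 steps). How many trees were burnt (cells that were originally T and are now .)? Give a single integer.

Answer: 18

Derivation:
Step 1: +3 fires, +1 burnt (F count now 3)
Step 2: +3 fires, +3 burnt (F count now 3)
Step 3: +2 fires, +3 burnt (F count now 2)
Step 4: +4 fires, +2 burnt (F count now 4)
Step 5: +2 fires, +4 burnt (F count now 2)
Step 6: +2 fires, +2 burnt (F count now 2)
Step 7: +2 fires, +2 burnt (F count now 2)
Step 8: +0 fires, +2 burnt (F count now 0)
Fire out after step 8
Initially T: 19, now '.': 29
Total burnt (originally-T cells now '.'): 18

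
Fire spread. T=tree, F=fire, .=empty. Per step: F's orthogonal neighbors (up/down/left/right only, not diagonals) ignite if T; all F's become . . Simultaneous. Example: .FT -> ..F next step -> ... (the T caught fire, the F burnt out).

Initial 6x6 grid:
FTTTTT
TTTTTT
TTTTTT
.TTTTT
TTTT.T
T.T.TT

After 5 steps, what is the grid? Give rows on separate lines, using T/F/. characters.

Step 1: 2 trees catch fire, 1 burn out
  .FTTTT
  FTTTTT
  TTTTTT
  .TTTTT
  TTTT.T
  T.T.TT
Step 2: 3 trees catch fire, 2 burn out
  ..FTTT
  .FTTTT
  FTTTTT
  .TTTTT
  TTTT.T
  T.T.TT
Step 3: 3 trees catch fire, 3 burn out
  ...FTT
  ..FTTT
  .FTTTT
  .TTTTT
  TTTT.T
  T.T.TT
Step 4: 4 trees catch fire, 3 burn out
  ....FT
  ...FTT
  ..FTTT
  .FTTTT
  TTTT.T
  T.T.TT
Step 5: 5 trees catch fire, 4 burn out
  .....F
  ....FT
  ...FTT
  ..FTTT
  TFTT.T
  T.T.TT

.....F
....FT
...FTT
..FTTT
TFTT.T
T.T.TT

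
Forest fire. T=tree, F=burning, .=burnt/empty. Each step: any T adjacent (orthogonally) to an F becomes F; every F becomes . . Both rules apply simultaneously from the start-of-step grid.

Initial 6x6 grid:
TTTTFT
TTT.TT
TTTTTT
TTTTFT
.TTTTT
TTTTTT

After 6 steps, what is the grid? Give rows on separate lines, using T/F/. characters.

Step 1: 7 trees catch fire, 2 burn out
  TTTF.F
  TTT.FT
  TTTTFT
  TTTF.F
  .TTTFT
  TTTTTT
Step 2: 8 trees catch fire, 7 burn out
  TTF...
  TTT..F
  TTTF.F
  TTF...
  .TTF.F
  TTTTFT
Step 3: 7 trees catch fire, 8 burn out
  TF....
  TTF...
  TTF...
  TF....
  .TF...
  TTTF.F
Step 4: 6 trees catch fire, 7 burn out
  F.....
  TF....
  TF....
  F.....
  .F....
  TTF...
Step 5: 3 trees catch fire, 6 burn out
  ......
  F.....
  F.....
  ......
  ......
  TF....
Step 6: 1 trees catch fire, 3 burn out
  ......
  ......
  ......
  ......
  ......
  F.....

......
......
......
......
......
F.....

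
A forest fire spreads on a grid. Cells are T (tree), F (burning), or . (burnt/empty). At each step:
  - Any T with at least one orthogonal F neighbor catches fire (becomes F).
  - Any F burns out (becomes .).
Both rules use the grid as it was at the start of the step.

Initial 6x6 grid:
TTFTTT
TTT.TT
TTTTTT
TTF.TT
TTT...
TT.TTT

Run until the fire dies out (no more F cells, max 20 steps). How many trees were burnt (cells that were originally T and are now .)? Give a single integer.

Step 1: +6 fires, +2 burnt (F count now 6)
Step 2: +7 fires, +6 burnt (F count now 7)
Step 3: +7 fires, +7 burnt (F count now 7)
Step 4: +4 fires, +7 burnt (F count now 4)
Step 5: +1 fires, +4 burnt (F count now 1)
Step 6: +0 fires, +1 burnt (F count now 0)
Fire out after step 6
Initially T: 28, now '.': 33
Total burnt (originally-T cells now '.'): 25

Answer: 25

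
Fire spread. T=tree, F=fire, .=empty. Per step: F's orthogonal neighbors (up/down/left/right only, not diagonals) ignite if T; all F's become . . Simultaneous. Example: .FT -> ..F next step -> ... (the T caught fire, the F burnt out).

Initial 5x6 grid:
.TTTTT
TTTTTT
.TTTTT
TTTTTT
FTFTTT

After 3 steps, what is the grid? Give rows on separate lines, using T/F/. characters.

Step 1: 4 trees catch fire, 2 burn out
  .TTTTT
  TTTTTT
  .TTTTT
  FTFTTT
  .F.FTT
Step 2: 4 trees catch fire, 4 burn out
  .TTTTT
  TTTTTT
  .TFTTT
  .F.FTT
  ....FT
Step 3: 5 trees catch fire, 4 burn out
  .TTTTT
  TTFTTT
  .F.FTT
  ....FT
  .....F

.TTTTT
TTFTTT
.F.FTT
....FT
.....F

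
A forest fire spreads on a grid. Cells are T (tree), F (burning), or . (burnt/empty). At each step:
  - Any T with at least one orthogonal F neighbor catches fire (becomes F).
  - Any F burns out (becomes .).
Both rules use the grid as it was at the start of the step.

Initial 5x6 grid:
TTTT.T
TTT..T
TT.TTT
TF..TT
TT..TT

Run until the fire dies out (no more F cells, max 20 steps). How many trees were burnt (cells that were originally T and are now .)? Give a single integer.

Answer: 12

Derivation:
Step 1: +3 fires, +1 burnt (F count now 3)
Step 2: +3 fires, +3 burnt (F count now 3)
Step 3: +3 fires, +3 burnt (F count now 3)
Step 4: +2 fires, +3 burnt (F count now 2)
Step 5: +1 fires, +2 burnt (F count now 1)
Step 6: +0 fires, +1 burnt (F count now 0)
Fire out after step 6
Initially T: 21, now '.': 21
Total burnt (originally-T cells now '.'): 12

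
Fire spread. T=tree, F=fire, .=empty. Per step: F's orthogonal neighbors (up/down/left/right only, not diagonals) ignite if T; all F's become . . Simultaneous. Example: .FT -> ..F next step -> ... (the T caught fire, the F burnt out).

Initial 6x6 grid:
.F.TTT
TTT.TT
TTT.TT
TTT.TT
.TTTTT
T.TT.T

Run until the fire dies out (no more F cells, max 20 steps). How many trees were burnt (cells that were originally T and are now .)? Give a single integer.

Step 1: +1 fires, +1 burnt (F count now 1)
Step 2: +3 fires, +1 burnt (F count now 3)
Step 3: +3 fires, +3 burnt (F count now 3)
Step 4: +3 fires, +3 burnt (F count now 3)
Step 5: +1 fires, +3 burnt (F count now 1)
Step 6: +2 fires, +1 burnt (F count now 2)
Step 7: +2 fires, +2 burnt (F count now 2)
Step 8: +2 fires, +2 burnt (F count now 2)
Step 9: +3 fires, +2 burnt (F count now 3)
Step 10: +2 fires, +3 burnt (F count now 2)
Step 11: +2 fires, +2 burnt (F count now 2)
Step 12: +2 fires, +2 burnt (F count now 2)
Step 13: +0 fires, +2 burnt (F count now 0)
Fire out after step 13
Initially T: 27, now '.': 35
Total burnt (originally-T cells now '.'): 26

Answer: 26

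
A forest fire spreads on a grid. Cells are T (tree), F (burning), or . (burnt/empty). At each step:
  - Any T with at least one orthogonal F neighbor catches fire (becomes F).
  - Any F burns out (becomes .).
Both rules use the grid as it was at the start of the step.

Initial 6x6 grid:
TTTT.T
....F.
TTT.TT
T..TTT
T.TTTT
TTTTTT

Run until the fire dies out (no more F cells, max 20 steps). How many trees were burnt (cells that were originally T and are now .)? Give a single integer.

Step 1: +1 fires, +1 burnt (F count now 1)
Step 2: +2 fires, +1 burnt (F count now 2)
Step 3: +3 fires, +2 burnt (F count now 3)
Step 4: +3 fires, +3 burnt (F count now 3)
Step 5: +3 fires, +3 burnt (F count now 3)
Step 6: +1 fires, +3 burnt (F count now 1)
Step 7: +1 fires, +1 burnt (F count now 1)
Step 8: +1 fires, +1 burnt (F count now 1)
Step 9: +1 fires, +1 burnt (F count now 1)
Step 10: +1 fires, +1 burnt (F count now 1)
Step 11: +1 fires, +1 burnt (F count now 1)
Step 12: +1 fires, +1 burnt (F count now 1)
Step 13: +1 fires, +1 burnt (F count now 1)
Step 14: +0 fires, +1 burnt (F count now 0)
Fire out after step 14
Initially T: 25, now '.': 31
Total burnt (originally-T cells now '.'): 20

Answer: 20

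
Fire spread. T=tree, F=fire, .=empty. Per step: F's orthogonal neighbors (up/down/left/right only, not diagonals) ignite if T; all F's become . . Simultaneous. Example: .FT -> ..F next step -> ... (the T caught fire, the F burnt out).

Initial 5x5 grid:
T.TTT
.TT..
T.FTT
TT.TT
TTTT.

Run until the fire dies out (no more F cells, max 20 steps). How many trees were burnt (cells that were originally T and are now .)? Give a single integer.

Step 1: +2 fires, +1 burnt (F count now 2)
Step 2: +4 fires, +2 burnt (F count now 4)
Step 3: +3 fires, +4 burnt (F count now 3)
Step 4: +2 fires, +3 burnt (F count now 2)
Step 5: +1 fires, +2 burnt (F count now 1)
Step 6: +2 fires, +1 burnt (F count now 2)
Step 7: +1 fires, +2 burnt (F count now 1)
Step 8: +1 fires, +1 burnt (F count now 1)
Step 9: +0 fires, +1 burnt (F count now 0)
Fire out after step 9
Initially T: 17, now '.': 24
Total burnt (originally-T cells now '.'): 16

Answer: 16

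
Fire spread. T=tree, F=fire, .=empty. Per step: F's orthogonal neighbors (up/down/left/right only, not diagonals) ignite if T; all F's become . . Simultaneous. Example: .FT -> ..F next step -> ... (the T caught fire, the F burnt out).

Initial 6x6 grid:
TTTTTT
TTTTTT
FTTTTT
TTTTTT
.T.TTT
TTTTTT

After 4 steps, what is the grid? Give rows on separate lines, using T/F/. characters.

Step 1: 3 trees catch fire, 1 burn out
  TTTTTT
  FTTTTT
  .FTTTT
  FTTTTT
  .T.TTT
  TTTTTT
Step 2: 4 trees catch fire, 3 burn out
  FTTTTT
  .FTTTT
  ..FTTT
  .FTTTT
  .T.TTT
  TTTTTT
Step 3: 5 trees catch fire, 4 burn out
  .FTTTT
  ..FTTT
  ...FTT
  ..FTTT
  .F.TTT
  TTTTTT
Step 4: 5 trees catch fire, 5 burn out
  ..FTTT
  ...FTT
  ....FT
  ...FTT
  ...TTT
  TFTTTT

..FTTT
...FTT
....FT
...FTT
...TTT
TFTTTT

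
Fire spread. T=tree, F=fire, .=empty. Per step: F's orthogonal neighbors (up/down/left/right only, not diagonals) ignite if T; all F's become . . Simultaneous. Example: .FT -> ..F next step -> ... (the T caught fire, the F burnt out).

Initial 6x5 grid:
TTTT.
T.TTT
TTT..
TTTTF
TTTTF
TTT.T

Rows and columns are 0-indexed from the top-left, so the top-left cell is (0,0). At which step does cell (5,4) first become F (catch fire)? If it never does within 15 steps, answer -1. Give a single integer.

Step 1: cell (5,4)='F' (+3 fires, +2 burnt)
  -> target ignites at step 1
Step 2: cell (5,4)='.' (+2 fires, +3 burnt)
Step 3: cell (5,4)='.' (+4 fires, +2 burnt)
Step 4: cell (5,4)='.' (+5 fires, +4 burnt)
Step 5: cell (5,4)='.' (+4 fires, +5 burnt)
Step 6: cell (5,4)='.' (+4 fires, +4 burnt)
Step 7: cell (5,4)='.' (+1 fires, +4 burnt)
Step 8: cell (5,4)='.' (+0 fires, +1 burnt)
  fire out at step 8

1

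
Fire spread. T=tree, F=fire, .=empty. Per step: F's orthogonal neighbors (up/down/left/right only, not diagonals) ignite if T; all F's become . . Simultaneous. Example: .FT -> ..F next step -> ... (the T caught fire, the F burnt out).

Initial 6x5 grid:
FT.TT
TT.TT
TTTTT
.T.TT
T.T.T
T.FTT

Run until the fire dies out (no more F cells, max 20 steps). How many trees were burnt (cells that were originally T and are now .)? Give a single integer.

Answer: 19

Derivation:
Step 1: +4 fires, +2 burnt (F count now 4)
Step 2: +3 fires, +4 burnt (F count now 3)
Step 3: +2 fires, +3 burnt (F count now 2)
Step 4: +3 fires, +2 burnt (F count now 3)
Step 5: +3 fires, +3 burnt (F count now 3)
Step 6: +2 fires, +3 burnt (F count now 2)
Step 7: +2 fires, +2 burnt (F count now 2)
Step 8: +0 fires, +2 burnt (F count now 0)
Fire out after step 8
Initially T: 21, now '.': 28
Total burnt (originally-T cells now '.'): 19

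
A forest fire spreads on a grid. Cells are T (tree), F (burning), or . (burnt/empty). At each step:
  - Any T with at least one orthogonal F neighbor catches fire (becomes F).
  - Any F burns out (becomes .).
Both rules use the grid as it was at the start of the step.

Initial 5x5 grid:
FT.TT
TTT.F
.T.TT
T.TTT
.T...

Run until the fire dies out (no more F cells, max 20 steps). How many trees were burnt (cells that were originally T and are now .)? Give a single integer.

Answer: 12

Derivation:
Step 1: +4 fires, +2 burnt (F count now 4)
Step 2: +4 fires, +4 burnt (F count now 4)
Step 3: +3 fires, +4 burnt (F count now 3)
Step 4: +1 fires, +3 burnt (F count now 1)
Step 5: +0 fires, +1 burnt (F count now 0)
Fire out after step 5
Initially T: 14, now '.': 23
Total burnt (originally-T cells now '.'): 12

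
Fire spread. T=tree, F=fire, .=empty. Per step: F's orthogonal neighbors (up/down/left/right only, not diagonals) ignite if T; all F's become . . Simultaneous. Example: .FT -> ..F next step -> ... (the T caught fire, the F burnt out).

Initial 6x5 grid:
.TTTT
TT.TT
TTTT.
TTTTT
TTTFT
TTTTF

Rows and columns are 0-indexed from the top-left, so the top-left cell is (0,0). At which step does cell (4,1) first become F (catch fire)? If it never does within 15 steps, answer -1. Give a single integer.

Step 1: cell (4,1)='T' (+4 fires, +2 burnt)
Step 2: cell (4,1)='F' (+5 fires, +4 burnt)
  -> target ignites at step 2
Step 3: cell (4,1)='.' (+5 fires, +5 burnt)
Step 4: cell (4,1)='.' (+5 fires, +5 burnt)
Step 5: cell (4,1)='.' (+4 fires, +5 burnt)
Step 6: cell (4,1)='.' (+2 fires, +4 burnt)
Step 7: cell (4,1)='.' (+0 fires, +2 burnt)
  fire out at step 7

2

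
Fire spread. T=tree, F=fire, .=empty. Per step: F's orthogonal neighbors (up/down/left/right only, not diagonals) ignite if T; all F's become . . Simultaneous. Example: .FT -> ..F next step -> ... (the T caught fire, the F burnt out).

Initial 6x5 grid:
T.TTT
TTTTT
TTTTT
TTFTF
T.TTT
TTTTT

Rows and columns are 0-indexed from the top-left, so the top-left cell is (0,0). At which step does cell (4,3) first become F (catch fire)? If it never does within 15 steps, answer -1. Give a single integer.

Step 1: cell (4,3)='T' (+6 fires, +2 burnt)
Step 2: cell (4,3)='F' (+8 fires, +6 burnt)
  -> target ignites at step 2
Step 3: cell (4,3)='.' (+8 fires, +8 burnt)
Step 4: cell (4,3)='.' (+3 fires, +8 burnt)
Step 5: cell (4,3)='.' (+1 fires, +3 burnt)
Step 6: cell (4,3)='.' (+0 fires, +1 burnt)
  fire out at step 6

2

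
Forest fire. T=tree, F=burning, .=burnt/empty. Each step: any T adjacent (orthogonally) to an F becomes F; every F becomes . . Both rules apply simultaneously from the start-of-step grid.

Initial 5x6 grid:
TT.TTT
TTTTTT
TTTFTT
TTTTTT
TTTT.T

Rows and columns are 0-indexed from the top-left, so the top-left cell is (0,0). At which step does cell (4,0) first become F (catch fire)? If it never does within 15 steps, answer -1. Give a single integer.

Step 1: cell (4,0)='T' (+4 fires, +1 burnt)
Step 2: cell (4,0)='T' (+8 fires, +4 burnt)
Step 3: cell (4,0)='T' (+7 fires, +8 burnt)
Step 4: cell (4,0)='T' (+6 fires, +7 burnt)
Step 5: cell (4,0)='F' (+2 fires, +6 burnt)
  -> target ignites at step 5
Step 6: cell (4,0)='.' (+0 fires, +2 burnt)
  fire out at step 6

5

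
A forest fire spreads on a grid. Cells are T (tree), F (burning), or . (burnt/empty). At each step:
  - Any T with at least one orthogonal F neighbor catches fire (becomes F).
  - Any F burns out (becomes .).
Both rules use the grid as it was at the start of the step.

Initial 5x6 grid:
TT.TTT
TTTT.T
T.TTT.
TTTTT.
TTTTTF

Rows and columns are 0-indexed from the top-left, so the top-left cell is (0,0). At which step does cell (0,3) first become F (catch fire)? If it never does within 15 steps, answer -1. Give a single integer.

Step 1: cell (0,3)='T' (+1 fires, +1 burnt)
Step 2: cell (0,3)='T' (+2 fires, +1 burnt)
Step 3: cell (0,3)='T' (+3 fires, +2 burnt)
Step 4: cell (0,3)='T' (+3 fires, +3 burnt)
Step 5: cell (0,3)='T' (+4 fires, +3 burnt)
Step 6: cell (0,3)='F' (+3 fires, +4 burnt)
  -> target ignites at step 6
Step 7: cell (0,3)='.' (+3 fires, +3 burnt)
Step 8: cell (0,3)='.' (+3 fires, +3 burnt)
Step 9: cell (0,3)='.' (+2 fires, +3 burnt)
Step 10: cell (0,3)='.' (+0 fires, +2 burnt)
  fire out at step 10

6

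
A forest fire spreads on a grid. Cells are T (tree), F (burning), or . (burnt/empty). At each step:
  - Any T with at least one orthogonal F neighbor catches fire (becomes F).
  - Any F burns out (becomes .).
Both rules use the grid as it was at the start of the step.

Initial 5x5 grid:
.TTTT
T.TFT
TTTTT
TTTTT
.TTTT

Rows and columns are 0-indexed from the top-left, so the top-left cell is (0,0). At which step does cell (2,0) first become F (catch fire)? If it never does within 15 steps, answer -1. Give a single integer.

Step 1: cell (2,0)='T' (+4 fires, +1 burnt)
Step 2: cell (2,0)='T' (+5 fires, +4 burnt)
Step 3: cell (2,0)='T' (+5 fires, +5 burnt)
Step 4: cell (2,0)='F' (+4 fires, +5 burnt)
  -> target ignites at step 4
Step 5: cell (2,0)='.' (+3 fires, +4 burnt)
Step 6: cell (2,0)='.' (+0 fires, +3 burnt)
  fire out at step 6

4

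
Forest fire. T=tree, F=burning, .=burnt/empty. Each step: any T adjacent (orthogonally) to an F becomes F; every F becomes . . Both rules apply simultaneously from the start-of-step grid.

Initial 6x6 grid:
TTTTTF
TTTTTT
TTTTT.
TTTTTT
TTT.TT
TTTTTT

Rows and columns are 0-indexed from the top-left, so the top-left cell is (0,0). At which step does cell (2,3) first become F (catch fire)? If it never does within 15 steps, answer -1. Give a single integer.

Step 1: cell (2,3)='T' (+2 fires, +1 burnt)
Step 2: cell (2,3)='T' (+2 fires, +2 burnt)
Step 3: cell (2,3)='T' (+3 fires, +2 burnt)
Step 4: cell (2,3)='F' (+4 fires, +3 burnt)
  -> target ignites at step 4
Step 5: cell (2,3)='.' (+6 fires, +4 burnt)
Step 6: cell (2,3)='.' (+5 fires, +6 burnt)
Step 7: cell (2,3)='.' (+5 fires, +5 burnt)
Step 8: cell (2,3)='.' (+3 fires, +5 burnt)
Step 9: cell (2,3)='.' (+2 fires, +3 burnt)
Step 10: cell (2,3)='.' (+1 fires, +2 burnt)
Step 11: cell (2,3)='.' (+0 fires, +1 burnt)
  fire out at step 11

4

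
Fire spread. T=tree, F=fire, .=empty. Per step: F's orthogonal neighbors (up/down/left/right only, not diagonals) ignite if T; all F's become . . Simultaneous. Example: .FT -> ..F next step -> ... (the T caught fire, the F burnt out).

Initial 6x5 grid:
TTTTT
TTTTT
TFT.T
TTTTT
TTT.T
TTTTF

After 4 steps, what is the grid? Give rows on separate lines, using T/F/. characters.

Step 1: 6 trees catch fire, 2 burn out
  TTTTT
  TFTTT
  F.F.T
  TFTTT
  TTT.F
  TTTF.
Step 2: 8 trees catch fire, 6 burn out
  TFTTT
  F.FTT
  ....T
  F.FTF
  TFT..
  TTF..
Step 3: 8 trees catch fire, 8 burn out
  F.FTT
  ...FT
  ....F
  ...F.
  F.F..
  TF...
Step 4: 3 trees catch fire, 8 burn out
  ...FT
  ....F
  .....
  .....
  .....
  F....

...FT
....F
.....
.....
.....
F....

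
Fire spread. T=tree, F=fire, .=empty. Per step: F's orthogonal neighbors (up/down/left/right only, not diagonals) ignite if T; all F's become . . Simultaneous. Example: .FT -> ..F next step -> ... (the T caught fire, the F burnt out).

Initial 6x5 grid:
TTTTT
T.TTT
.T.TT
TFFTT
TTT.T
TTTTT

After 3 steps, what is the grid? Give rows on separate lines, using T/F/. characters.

Step 1: 5 trees catch fire, 2 burn out
  TTTTT
  T.TTT
  .F.TT
  F..FT
  TFF.T
  TTTTT
Step 2: 5 trees catch fire, 5 burn out
  TTTTT
  T.TTT
  ...FT
  ....F
  F...T
  TFFTT
Step 3: 5 trees catch fire, 5 burn out
  TTTTT
  T.TFT
  ....F
  .....
  ....F
  F..FT

TTTTT
T.TFT
....F
.....
....F
F..FT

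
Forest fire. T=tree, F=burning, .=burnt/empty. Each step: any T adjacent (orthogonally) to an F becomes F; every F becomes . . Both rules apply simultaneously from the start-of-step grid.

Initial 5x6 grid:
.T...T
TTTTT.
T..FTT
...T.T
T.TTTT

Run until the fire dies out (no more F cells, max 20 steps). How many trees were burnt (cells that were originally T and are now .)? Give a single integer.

Step 1: +3 fires, +1 burnt (F count now 3)
Step 2: +4 fires, +3 burnt (F count now 4)
Step 3: +4 fires, +4 burnt (F count now 4)
Step 4: +3 fires, +4 burnt (F count now 3)
Step 5: +1 fires, +3 burnt (F count now 1)
Step 6: +0 fires, +1 burnt (F count now 0)
Fire out after step 6
Initially T: 17, now '.': 28
Total burnt (originally-T cells now '.'): 15

Answer: 15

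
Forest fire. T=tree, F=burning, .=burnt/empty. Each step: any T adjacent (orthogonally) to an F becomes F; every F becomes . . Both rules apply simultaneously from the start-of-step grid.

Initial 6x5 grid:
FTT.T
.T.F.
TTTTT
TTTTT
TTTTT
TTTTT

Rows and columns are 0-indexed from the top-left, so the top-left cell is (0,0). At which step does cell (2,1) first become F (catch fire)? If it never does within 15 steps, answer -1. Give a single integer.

Step 1: cell (2,1)='T' (+2 fires, +2 burnt)
Step 2: cell (2,1)='T' (+5 fires, +2 burnt)
Step 3: cell (2,1)='F' (+4 fires, +5 burnt)
  -> target ignites at step 3
Step 4: cell (2,1)='.' (+5 fires, +4 burnt)
Step 5: cell (2,1)='.' (+4 fires, +5 burnt)
Step 6: cell (2,1)='.' (+2 fires, +4 burnt)
Step 7: cell (2,1)='.' (+1 fires, +2 burnt)
Step 8: cell (2,1)='.' (+0 fires, +1 burnt)
  fire out at step 8

3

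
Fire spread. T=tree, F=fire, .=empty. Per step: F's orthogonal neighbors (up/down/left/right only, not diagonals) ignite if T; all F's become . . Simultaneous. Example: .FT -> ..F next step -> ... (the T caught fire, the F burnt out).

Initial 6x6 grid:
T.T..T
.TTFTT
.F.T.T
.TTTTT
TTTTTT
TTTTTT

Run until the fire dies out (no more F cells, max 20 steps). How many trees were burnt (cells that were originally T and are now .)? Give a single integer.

Step 1: +5 fires, +2 burnt (F count now 5)
Step 2: +5 fires, +5 burnt (F count now 5)
Step 3: +7 fires, +5 burnt (F count now 7)
Step 4: +5 fires, +7 burnt (F count now 5)
Step 5: +2 fires, +5 burnt (F count now 2)
Step 6: +1 fires, +2 burnt (F count now 1)
Step 7: +0 fires, +1 burnt (F count now 0)
Fire out after step 7
Initially T: 26, now '.': 35
Total burnt (originally-T cells now '.'): 25

Answer: 25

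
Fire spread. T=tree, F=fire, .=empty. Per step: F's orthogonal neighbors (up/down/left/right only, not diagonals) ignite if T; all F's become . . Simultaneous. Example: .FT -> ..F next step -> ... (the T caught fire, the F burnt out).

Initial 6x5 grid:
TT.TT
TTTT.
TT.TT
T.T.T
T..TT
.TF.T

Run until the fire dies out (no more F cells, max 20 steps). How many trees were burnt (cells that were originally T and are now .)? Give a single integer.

Answer: 1

Derivation:
Step 1: +1 fires, +1 burnt (F count now 1)
Step 2: +0 fires, +1 burnt (F count now 0)
Fire out after step 2
Initially T: 20, now '.': 11
Total burnt (originally-T cells now '.'): 1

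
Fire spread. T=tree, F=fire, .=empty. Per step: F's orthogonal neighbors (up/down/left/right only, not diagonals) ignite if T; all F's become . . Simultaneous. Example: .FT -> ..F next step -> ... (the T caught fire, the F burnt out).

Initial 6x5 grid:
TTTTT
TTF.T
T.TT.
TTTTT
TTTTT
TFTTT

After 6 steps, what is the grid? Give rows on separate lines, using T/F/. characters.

Step 1: 6 trees catch fire, 2 burn out
  TTFTT
  TF..T
  T.FT.
  TTTTT
  TFTTT
  F.FTT
Step 2: 9 trees catch fire, 6 burn out
  TF.FT
  F...T
  T..F.
  TFFTT
  F.FTT
  ...FT
Step 3: 7 trees catch fire, 9 burn out
  F...F
  ....T
  F....
  F..FT
  ...FT
  ....F
Step 4: 3 trees catch fire, 7 burn out
  .....
  ....F
  .....
  ....F
  ....F
  .....
Step 5: 0 trees catch fire, 3 burn out
  .....
  .....
  .....
  .....
  .....
  .....
Step 6: 0 trees catch fire, 0 burn out
  .....
  .....
  .....
  .....
  .....
  .....

.....
.....
.....
.....
.....
.....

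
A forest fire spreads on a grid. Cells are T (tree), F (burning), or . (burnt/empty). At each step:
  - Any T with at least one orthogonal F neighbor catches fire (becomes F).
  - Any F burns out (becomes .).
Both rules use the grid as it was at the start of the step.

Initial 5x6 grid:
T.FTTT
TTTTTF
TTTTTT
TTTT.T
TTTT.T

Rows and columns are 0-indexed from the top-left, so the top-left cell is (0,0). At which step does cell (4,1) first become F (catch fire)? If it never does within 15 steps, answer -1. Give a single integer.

Step 1: cell (4,1)='T' (+5 fires, +2 burnt)
Step 2: cell (4,1)='T' (+6 fires, +5 burnt)
Step 3: cell (4,1)='T' (+5 fires, +6 burnt)
Step 4: cell (4,1)='T' (+5 fires, +5 burnt)
Step 5: cell (4,1)='F' (+3 fires, +5 burnt)
  -> target ignites at step 5
Step 6: cell (4,1)='.' (+1 fires, +3 burnt)
Step 7: cell (4,1)='.' (+0 fires, +1 burnt)
  fire out at step 7

5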